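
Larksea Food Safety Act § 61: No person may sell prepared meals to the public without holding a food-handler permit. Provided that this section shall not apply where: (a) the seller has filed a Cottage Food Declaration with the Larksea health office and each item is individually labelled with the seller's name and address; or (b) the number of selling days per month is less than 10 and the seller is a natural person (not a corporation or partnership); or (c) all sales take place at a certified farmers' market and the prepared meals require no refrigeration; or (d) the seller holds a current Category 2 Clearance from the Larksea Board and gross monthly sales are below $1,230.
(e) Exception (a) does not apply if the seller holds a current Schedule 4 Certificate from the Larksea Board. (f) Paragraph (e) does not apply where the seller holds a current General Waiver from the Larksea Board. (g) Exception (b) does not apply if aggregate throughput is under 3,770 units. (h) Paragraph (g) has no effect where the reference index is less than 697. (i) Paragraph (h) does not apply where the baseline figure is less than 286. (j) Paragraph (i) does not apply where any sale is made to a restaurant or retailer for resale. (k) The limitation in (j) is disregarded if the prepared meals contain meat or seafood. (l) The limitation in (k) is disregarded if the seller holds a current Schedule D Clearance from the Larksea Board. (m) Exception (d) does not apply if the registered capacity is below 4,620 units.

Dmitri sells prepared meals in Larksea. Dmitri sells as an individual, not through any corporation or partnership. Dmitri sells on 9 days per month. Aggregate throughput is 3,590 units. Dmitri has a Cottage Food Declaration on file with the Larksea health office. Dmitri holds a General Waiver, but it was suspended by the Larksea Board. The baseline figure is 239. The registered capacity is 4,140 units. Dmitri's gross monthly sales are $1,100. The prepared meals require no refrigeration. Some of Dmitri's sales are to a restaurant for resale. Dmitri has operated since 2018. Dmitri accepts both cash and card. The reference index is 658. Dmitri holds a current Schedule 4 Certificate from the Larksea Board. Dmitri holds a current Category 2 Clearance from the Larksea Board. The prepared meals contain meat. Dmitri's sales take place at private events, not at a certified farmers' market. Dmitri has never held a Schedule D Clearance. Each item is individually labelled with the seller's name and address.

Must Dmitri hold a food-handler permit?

All of (a)'s requirements are met (a Cottage Food Declaration is on file; items are individually labelled). But applying paragraphs (e)–(f): (e) applies — a current Schedule 4 Certificate is held. (f), which would lift (e), is not engaged — there is no General Waiver in force. Exception (a) does not apply.
Exception (b)'s conditions are all satisfied: the number of selling days per month is 9, less than the 10 limit; the seller is a natural person. Turning to paragraphs (g)–(l): (g) operates against (b): aggregate throughput is 3,590 units, under the 3,770 units limit. (h) operates (the reference index is 658, less than the 697 limit), but is itself disapplied by (i): (i) operates against (h): the baseline figure is 239, less than the 286 limit. (j) operates (some sales are to a restaurant for resale), but is itself disapplied by (k): (k) operates against (j): the prepared meals contain meat. (l), which would lift (k), is not triggered — there is no Schedule D Clearance in force. (b) is therefore removed.
Exception (c) requires that all sales take place at a certified farmers' market; but sales are at private events, not a certified farmers' market, so (c) is unavailable.
Exception (d) is satisfied on its face — a current Category 2 Clearance is held; gross monthly sales are $1,100, below the $1,230 limit. But: (m) is triggered — the registered capacity is 4,140 units, below the 4,620 units limit. (d) is therefore removed.
No exception displaces § 61.

Yes — Dmitri must hold a food-handler permit.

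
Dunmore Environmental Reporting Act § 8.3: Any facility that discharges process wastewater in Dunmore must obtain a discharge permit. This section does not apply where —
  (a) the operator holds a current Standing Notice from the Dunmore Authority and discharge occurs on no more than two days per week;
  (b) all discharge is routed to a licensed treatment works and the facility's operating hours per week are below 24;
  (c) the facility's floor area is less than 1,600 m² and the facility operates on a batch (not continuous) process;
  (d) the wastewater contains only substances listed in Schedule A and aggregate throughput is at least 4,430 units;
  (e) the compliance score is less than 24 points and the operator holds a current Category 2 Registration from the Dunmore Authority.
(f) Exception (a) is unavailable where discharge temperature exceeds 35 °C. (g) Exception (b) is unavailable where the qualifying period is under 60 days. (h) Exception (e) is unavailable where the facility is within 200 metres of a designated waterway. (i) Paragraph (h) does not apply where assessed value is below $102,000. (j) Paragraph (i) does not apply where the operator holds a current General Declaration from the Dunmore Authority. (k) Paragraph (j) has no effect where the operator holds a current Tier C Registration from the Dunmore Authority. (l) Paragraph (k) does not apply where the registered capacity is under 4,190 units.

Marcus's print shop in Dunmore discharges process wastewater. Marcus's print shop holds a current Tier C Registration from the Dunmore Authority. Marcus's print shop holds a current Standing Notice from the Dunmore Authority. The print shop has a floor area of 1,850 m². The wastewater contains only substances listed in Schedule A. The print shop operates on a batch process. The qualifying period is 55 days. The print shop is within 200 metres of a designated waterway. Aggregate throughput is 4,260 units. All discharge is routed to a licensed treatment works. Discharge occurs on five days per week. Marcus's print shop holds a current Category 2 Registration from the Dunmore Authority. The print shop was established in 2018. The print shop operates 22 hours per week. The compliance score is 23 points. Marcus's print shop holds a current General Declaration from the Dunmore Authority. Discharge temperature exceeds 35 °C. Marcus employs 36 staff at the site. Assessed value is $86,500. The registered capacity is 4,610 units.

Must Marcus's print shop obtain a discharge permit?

Exception (a) does not apply: discharge occurs on five days per week.
Exception (b) is satisfied on its face — discharge is routed to a licensed treatment works; the facility's operating hours per week are 22, below the 24 limit. However, paragraph (g) must be considered: (g) operates against (b): the qualifying period is 55 days, under the 60 days limit. So (b) is unavailable.
Exception (c) requires that the facility's floor area is less than 1,600 m²; but the facility's floor area is 1,850 m², not less than 1,600 m², so (c) is unavailable.
Exception (d) does not apply: aggregate throughput is 4,260 units, short of 4,430 units.
Exception (e) is satisfied on its face — the compliance score is 23 points, less than the 24 points limit; a current Category 2 Registration is held. Under paragraphs (h)–(l): (h) would limit (e) — the print shop is within 200 m of a designated waterway — but (i) sets (h) aside: (i) operates against (h): assessed value is $86,500, below the $102,000 limit. (j) is triggered (a current General Declaration is held), but is set aside by (k): (k) operates against (j): a current Tier C Registration is held. (l), which would lift (k), is inapplicable — the registered capacity is 4,610 units, not under 4,190 units. (e) remains available.

No — exception (e) applies; Marcus's print shop is not required to obtain a discharge permit.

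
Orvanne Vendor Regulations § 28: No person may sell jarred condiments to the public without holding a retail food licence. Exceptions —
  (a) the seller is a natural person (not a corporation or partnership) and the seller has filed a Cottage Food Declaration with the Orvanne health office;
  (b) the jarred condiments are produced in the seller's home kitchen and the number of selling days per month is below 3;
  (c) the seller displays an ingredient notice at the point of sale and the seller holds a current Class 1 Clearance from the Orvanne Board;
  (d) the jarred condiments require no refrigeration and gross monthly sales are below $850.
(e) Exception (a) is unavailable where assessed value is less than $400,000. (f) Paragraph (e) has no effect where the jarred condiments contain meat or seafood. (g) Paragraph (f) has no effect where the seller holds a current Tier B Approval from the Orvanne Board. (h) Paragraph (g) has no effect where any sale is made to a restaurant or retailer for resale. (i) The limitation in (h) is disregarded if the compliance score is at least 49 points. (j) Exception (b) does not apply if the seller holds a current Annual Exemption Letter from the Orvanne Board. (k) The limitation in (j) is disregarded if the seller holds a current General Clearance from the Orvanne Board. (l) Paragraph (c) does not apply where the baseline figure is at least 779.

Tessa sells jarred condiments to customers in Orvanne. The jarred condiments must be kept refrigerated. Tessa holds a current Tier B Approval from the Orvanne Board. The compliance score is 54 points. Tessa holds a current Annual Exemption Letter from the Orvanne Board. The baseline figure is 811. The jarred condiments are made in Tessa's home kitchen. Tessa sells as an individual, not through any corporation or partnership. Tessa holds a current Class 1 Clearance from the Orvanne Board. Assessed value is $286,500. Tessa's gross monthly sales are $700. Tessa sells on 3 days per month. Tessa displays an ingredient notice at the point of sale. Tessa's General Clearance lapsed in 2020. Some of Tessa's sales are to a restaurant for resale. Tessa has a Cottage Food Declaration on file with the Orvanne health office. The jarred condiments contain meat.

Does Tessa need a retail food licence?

Exception (a) is satisfied on its face — the seller is a natural person; a Cottage Food Declaration is on file. But: (e) operates against (a): assessed value is $286,500, less than the $400,000 limit. (f) is engaged (the jarred condiments contain meat), but is overridden by (g): (g) operates — a current Tier B Approval is held. (h) applies (some sales are to a restaurant for resale), but yields to (i): (i) operates against (h): the compliance score is 54 points, meeting the 49 points threshold. (a) is therefore removed.
Exception (b) does not apply: the number of selling days per month is 3, not below 3.
Exception (c): an ingredient notice is displayed; a current Class 1 Clearance is held — every condition holds. However, paragraph (l) must be considered: (l) operates against (c): the baseline figure is 811, meeting the 779 threshold. (c) is therefore removed.
Exception (d) fails — the jarred condiments require refrigeration.
No exception applies. The general rule governs.

Yes — Tessa must hold a retail food licence.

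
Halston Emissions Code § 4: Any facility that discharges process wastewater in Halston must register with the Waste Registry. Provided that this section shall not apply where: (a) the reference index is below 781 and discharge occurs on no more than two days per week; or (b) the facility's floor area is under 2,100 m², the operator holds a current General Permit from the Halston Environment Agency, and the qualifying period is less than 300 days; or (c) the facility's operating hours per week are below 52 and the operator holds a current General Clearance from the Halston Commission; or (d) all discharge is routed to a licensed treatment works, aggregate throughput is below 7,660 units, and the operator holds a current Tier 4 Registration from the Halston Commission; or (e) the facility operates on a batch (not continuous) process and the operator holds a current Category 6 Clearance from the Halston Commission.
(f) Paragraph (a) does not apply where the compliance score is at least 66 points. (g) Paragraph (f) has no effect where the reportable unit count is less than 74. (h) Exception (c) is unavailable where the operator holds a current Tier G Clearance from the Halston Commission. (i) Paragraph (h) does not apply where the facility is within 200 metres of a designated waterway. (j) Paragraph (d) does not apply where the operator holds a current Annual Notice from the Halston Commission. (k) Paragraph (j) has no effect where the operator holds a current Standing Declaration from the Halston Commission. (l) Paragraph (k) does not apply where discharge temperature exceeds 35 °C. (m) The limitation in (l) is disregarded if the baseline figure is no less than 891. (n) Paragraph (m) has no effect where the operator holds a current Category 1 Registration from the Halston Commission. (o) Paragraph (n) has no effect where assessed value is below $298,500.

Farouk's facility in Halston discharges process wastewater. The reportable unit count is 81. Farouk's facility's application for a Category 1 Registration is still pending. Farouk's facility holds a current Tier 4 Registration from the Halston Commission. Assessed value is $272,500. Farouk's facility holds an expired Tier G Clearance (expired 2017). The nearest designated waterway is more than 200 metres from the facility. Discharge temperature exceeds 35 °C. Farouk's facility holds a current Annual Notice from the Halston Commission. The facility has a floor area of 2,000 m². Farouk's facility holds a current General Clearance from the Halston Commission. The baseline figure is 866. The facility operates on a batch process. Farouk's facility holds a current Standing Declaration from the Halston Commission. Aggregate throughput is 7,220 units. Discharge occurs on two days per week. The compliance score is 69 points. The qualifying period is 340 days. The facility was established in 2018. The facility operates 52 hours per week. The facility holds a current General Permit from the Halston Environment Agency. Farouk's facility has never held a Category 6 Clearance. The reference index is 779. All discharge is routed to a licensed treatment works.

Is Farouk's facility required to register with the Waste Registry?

Yes — Farouk's facility must register with the Waste Registry.

Exception (a) is satisfied on its face — the reference index is 779, below the 781 limit; discharge occurs on no more than two days per week. But: (f) is triggered — the compliance score is 69 points, meeting the 66 points threshold. (g), which would lift (f), is inapplicable — the reportable unit count is 81, not less than 74. (a) is therefore removed.
Exception (b) requires that the qualifying period is less than 300 days; but the qualifying period is 340 days, not less than 300 days, so (b) is unavailable.
Exception (c) does not apply: the facility's operating hours per week are 52, not below 52.
Exception (d): discharge is routed to a licensed treatment works; aggregate throughput is 7,220 units, below the 7,660 units limit; a current Tier 4 Registration is held — every condition holds. Turning to paragraphs (j)–(o): (j) operates against (d): a current Annual Notice is held. (k) is engaged (a current Standing Declaration is held), but is set aside by (l): (l) operates against (k): discharge temperature exceeds 35 °C. (m) does not operate here (the baseline figure is 866, short of 891), so (l) stands. Exception (d) does not apply.
Exception (e) fails — the Category 6 Clearance is not current.
Every exception is unavailable, so the rule governs.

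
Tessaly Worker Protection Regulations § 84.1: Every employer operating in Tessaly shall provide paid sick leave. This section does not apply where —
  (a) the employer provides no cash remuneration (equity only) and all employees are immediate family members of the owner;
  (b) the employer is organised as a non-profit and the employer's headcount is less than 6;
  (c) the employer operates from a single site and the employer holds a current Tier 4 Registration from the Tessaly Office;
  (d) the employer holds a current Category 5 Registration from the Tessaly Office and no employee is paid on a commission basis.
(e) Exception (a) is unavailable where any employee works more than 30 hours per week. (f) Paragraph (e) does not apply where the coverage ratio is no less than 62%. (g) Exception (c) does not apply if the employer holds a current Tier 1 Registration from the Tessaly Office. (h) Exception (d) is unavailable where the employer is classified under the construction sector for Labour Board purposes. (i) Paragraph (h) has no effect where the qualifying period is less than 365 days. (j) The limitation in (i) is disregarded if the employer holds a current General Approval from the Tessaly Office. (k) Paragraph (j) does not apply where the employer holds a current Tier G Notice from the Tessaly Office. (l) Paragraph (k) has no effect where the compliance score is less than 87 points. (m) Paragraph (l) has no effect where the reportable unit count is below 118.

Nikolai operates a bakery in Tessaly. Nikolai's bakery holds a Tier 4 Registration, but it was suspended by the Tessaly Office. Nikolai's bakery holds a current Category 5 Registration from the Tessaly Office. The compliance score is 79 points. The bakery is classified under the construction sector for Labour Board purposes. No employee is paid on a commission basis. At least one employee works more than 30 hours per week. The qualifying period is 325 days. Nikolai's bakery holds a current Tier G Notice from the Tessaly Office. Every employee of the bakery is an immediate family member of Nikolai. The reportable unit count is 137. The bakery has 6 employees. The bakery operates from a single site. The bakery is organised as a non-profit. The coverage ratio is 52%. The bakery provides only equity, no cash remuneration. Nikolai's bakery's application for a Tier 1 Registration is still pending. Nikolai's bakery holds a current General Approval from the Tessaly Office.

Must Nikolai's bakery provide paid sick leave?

Yes — Nikolai's bakery must provide paid sick leave.

All of (a)'s requirements are met (remuneration is equity-only; every employee is an immediate family member). But applying paragraphs (e)–(f): (e) operates against (a): at least one employee exceeds 30 hours/week. (f) is not engaged (the coverage ratio is 52%, short of 62%), so (e) stands. (a) is therefore removed.
Exception (b) fails — the employer's headcount is 6, not less than 6.
Exception (c) fails — there is no Tier 4 Registration in force.
Exception (d)'s conditions are all satisfied: a current Category 5 Registration is held; no employee is paid on commission. But: (h) operates against (d): the bakery is classified under the construction sector. (i) is engaged (the qualifying period is 325 days, less than the 365 days limit), but yields to (j): (j) operates against (i): a current General Approval is held. (k) would limit (j) — a current Tier G Notice is held — but (l) sets (k) aside: (l) operates against (k): the compliance score is 79 points, less than the 87 points limit. (m) is not triggered (the reportable unit count is 137, not below 118), so (l) stands. (d) is therefore removed.
No exception applies. The general rule governs.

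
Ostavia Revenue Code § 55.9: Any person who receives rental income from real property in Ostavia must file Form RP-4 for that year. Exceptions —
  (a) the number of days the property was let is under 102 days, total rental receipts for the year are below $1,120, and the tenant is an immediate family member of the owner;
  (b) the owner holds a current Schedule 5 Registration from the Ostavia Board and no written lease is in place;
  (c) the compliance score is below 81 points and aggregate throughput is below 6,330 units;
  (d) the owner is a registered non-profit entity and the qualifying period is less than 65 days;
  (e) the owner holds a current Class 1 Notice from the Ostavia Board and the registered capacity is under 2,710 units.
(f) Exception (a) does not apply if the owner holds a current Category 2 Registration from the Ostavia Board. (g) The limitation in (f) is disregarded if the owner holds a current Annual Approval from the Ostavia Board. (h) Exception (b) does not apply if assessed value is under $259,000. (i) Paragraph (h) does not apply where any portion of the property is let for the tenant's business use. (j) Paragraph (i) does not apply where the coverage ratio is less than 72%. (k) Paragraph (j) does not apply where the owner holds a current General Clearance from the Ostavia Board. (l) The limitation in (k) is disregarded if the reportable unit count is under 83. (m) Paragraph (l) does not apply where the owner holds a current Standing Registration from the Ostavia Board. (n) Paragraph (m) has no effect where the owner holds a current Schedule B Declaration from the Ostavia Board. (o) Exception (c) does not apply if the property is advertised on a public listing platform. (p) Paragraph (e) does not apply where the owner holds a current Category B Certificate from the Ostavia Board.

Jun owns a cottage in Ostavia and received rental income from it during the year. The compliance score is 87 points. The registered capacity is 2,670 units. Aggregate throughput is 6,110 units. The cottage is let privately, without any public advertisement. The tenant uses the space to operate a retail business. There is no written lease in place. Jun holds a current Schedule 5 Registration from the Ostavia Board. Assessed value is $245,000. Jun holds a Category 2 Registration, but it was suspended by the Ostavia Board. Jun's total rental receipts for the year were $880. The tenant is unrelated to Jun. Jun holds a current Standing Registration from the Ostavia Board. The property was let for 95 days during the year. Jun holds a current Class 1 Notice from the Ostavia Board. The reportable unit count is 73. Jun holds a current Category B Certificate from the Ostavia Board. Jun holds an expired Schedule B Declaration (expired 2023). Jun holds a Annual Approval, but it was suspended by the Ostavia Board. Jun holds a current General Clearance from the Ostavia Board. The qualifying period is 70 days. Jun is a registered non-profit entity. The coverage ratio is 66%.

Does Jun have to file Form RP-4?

Exception (a) requires that the tenant is an immediate family member of the owner; but the tenant is unrelated to the owner, so (a) is unavailable.
All of (b)'s requirements are met (a current Schedule 5 Registration is held; there is no written lease). Applying paragraphs (h)–(n): (h) operates (assessed value is $245,000, under the $259,000 limit), but is displaced by (i): (i) operates against (h): the space is let for business use. (j) applies (the coverage ratio is 66%, less than the 72% limit), but is displaced by (k): (k) operates against (j): a current General Clearance is held. (l) is engaged (the reportable unit count is 73, under the 83 limit), but yields to (m): (m) applies — a current Standing Registration is held. (n) is not engaged (there is no Schedule B Declaration in force), so (m) stands. Exception (b) stands.
Exception (c) fails — the compliance score is 87 points, not below 81 points.
Exception (d) requires that the qualifying period is less than 65 days; but the qualifying period is 70 days, not less than 65 days, so (d) is unavailable.
Exception (e): a current Class 1 Notice is held; the registered capacity is 2,670 units, under the 2,710 units limit — every condition holds. Turning to paragraph (p): (p) operates against (e): a current Category B Certificate is held. Exception (e) does not apply.

No — exception (b) applies; Jun is not required to file Form RP-4.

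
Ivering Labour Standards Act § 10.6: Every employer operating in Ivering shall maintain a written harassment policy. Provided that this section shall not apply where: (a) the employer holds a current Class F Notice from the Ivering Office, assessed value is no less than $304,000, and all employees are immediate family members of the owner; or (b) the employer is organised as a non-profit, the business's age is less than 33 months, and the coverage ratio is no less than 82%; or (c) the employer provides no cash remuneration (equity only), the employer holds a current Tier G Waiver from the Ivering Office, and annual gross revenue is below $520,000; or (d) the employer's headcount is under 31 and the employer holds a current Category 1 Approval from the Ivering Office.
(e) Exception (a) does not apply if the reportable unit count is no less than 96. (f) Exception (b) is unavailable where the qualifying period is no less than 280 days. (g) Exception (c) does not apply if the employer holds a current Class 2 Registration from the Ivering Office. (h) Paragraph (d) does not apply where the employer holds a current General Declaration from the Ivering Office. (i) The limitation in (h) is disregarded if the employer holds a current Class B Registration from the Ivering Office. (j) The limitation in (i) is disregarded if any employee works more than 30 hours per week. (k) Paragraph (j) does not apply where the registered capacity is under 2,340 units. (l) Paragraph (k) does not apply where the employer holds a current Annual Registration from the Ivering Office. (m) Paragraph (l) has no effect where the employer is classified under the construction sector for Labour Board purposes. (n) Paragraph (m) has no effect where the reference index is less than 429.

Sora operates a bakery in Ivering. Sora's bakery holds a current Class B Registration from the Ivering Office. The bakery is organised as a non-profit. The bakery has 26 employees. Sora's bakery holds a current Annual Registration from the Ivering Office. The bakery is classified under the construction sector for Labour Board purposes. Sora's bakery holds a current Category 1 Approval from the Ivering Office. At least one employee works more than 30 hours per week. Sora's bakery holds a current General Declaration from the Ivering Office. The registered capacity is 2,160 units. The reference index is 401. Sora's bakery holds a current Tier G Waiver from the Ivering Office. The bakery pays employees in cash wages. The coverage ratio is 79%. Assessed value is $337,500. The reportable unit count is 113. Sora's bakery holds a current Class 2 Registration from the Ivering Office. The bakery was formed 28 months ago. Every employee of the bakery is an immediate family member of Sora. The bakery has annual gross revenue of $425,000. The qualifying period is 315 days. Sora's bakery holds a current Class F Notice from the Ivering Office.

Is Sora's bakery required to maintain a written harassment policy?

Exception (a)'s conditions are all satisfied: a current Class F Notice is held; assessed value is $337,500, meeting the $304,000 threshold; every employee is an immediate family member. Turning to paragraph (e): (e) operates against (a): the reportable unit count is 113, meeting the 96 threshold. So (a) is unavailable.
Exception (b) fails — the coverage ratio is 79%, short of 82%.
Exception (c) does not apply: employees are paid cash wages.
Exception (d) is satisfied on its face — the employer's headcount is 26, under the 31 limit; a current Category 1 Approval is held. But applying paragraphs (h)–(n): (h) is engaged — a current General Declaration is held. (i) would limit (h) — a current Class B Registration is held — but (j) sets (i) aside: (j) is triggered — at least one employee exceeds 30 hours/week. (k) would limit (j) — the registered capacity is 2,160 units, under the 2,340 units limit — but (l) sets (k) aside: (l) is triggered — a current Annual Registration is held. (m) operates (the bakery is classified under the construction sector), but yields to (n): (n) applies — the reference index is 401, less than the 429 limit. Exception (d) does not apply.
No exception applies. The general rule governs.

Yes — Sora's bakery must maintain a written harassment policy.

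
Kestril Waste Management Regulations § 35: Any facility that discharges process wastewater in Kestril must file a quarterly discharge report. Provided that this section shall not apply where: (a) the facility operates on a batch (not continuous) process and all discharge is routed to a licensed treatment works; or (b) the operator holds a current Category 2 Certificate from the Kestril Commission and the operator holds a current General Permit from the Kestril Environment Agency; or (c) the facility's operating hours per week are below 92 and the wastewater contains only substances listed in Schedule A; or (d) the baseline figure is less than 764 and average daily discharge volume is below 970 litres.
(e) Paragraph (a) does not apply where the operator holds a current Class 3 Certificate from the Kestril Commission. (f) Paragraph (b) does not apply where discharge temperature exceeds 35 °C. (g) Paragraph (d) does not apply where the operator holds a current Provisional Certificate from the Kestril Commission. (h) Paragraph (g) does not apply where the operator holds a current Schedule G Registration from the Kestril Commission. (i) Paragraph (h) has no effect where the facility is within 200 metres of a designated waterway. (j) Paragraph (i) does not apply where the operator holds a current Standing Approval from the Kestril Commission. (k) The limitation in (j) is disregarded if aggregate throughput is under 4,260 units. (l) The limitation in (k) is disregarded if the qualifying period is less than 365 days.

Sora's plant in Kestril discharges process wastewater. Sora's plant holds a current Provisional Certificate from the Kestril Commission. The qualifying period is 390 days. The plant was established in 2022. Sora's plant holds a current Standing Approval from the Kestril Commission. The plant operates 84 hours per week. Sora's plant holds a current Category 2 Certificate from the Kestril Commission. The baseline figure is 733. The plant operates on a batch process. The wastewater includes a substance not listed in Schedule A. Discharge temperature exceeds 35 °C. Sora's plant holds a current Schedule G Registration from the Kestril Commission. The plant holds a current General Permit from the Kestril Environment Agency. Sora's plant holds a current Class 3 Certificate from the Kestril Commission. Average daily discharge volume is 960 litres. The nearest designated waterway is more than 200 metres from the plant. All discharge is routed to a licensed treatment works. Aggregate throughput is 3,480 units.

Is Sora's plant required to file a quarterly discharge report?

All of (a)'s requirements are met (the facility operates on a batch process; discharge is routed to a licensed treatment works). Turning to paragraph (e): (e) is engaged — a current Class 3 Certificate is held. Exception (a) does not apply.
Exception (b) is satisfied on its face — a current Category 2 Certificate is held; a current General Permit is held. Turning to paragraph (f): (f) applies — discharge temperature exceeds 35 °C. So (b) is unavailable.
Exception (c) fails — the wastewater includes a non-Schedule-A substance.
Exception (d)'s conditions are all satisfied: the baseline figure is 733, less than the 764 limit; average daily discharge volume is 960 litres, below the 970 litres limit. Under paragraphs (g)–(l): (g) is triggered (a current Provisional Certificate is held), but is set aside by (h): (h) is engaged — a current Schedule G Registration is held. (i) is not triggered (the plant is more than 200 m from any designated waterway), so (h) stands. Exception (d) stands.

No — exception (d) applies; Sora's plant is not required to file a quarterly discharge report.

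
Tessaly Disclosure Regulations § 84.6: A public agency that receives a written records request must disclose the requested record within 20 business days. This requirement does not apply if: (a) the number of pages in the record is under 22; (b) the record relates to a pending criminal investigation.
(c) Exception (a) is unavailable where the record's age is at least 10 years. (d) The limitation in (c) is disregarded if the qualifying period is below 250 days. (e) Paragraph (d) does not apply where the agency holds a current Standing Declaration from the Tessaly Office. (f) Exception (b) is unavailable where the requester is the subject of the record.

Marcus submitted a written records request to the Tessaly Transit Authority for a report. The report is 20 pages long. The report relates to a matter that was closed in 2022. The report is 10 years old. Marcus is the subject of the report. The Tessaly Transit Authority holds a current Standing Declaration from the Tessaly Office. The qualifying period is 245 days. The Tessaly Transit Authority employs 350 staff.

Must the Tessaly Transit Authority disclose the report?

Yes — the Tessaly Transit Authority must disclose the report.

Exception (a): the number of pages in the record is 20, under the 22 limit — every condition holds. Turning to paragraphs (c)–(e): (c) operates against (a): the record's age is 10 years, meeting the 10 years threshold. (d) would limit (c) — the qualifying period is 245 days, below the 250 days limit — but (e) sets (d) aside: (e) applies — a current Standing Declaration is held. So (a) is unavailable.
Exception (b) fails — the report relates to a closed matter.
Every exception is unavailable, so the rule governs.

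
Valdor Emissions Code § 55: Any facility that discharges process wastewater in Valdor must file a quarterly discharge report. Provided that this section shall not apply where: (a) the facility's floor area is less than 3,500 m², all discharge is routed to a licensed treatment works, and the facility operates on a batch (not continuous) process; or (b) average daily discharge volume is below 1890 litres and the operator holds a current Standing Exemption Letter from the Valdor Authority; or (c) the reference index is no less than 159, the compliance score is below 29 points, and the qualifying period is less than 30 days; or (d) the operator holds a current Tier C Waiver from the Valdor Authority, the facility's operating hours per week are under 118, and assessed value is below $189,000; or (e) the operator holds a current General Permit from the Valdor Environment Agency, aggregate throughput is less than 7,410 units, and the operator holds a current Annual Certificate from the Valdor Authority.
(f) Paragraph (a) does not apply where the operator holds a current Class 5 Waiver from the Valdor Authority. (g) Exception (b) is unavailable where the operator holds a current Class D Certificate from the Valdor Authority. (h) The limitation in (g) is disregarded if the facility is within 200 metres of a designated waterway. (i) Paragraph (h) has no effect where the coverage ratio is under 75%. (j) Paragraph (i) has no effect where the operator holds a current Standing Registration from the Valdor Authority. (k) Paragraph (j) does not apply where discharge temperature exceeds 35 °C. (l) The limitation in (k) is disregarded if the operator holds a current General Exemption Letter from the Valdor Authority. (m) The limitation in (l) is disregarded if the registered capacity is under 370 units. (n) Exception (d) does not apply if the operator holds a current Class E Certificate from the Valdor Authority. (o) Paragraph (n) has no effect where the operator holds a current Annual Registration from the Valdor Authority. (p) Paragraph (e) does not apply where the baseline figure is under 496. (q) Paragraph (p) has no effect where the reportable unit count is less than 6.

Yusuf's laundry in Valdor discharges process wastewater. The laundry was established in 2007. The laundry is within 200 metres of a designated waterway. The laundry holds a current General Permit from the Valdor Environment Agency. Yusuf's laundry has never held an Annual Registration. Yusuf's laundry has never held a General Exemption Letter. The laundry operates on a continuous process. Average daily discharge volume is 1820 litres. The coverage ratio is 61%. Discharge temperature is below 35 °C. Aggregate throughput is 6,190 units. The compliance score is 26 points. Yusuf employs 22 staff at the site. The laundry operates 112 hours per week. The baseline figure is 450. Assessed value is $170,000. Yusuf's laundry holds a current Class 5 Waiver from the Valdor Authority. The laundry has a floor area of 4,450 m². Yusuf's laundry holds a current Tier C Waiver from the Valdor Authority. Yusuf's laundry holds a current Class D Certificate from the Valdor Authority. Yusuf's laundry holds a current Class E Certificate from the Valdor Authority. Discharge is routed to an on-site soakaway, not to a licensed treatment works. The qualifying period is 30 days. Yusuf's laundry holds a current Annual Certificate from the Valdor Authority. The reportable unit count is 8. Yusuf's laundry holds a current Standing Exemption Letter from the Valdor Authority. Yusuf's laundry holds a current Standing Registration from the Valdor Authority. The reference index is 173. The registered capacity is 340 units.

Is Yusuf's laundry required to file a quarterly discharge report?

No — exception (b) applies; Yusuf's laundry is not required to file a quarterly discharge report.

Exception (a) does not apply: the facility's floor area is 4,450 m², not less than 3,500 m².
Exception (b) is satisfied on its face — average daily discharge volume is 1820 litres, below the 1890 litres limit; a current Standing Exemption Letter is held. As to paragraphs (g)–(m): (g) would limit (b) — a current Class D Certificate is held — but (h) sets (g) aside: (h) applies — the laundry is within 200 m of a designated waterway. (i) applies (the coverage ratio is 61%, under the 75% limit), but is itself disapplied by (j): (j) operates against (i): a current Standing Registration is held. (k), which would lift (j), does not operate here — discharge temperature is below 35 °C. So (b) applies.
Exception (c) fails — the qualifying period is 30 days, not less than 30 days.
Exception (d) is satisfied on its face — a current Tier C Waiver is held; the facility's operating hours per week are 112, under the 118 limit; assessed value is $170,000, below the $189,000 limit. But: (n) operates — a current Class E Certificate is held. (o), which would lift (n), is not triggered — there is no Annual Registration in force. So (d) is unavailable.
Exception (e)'s conditions are all satisfied: a current General Permit is held; aggregate throughput is 6,190 units, less than the 7,410 units limit; a current Annual Certificate is held. However, paragraphs (p)–(q) must be considered: (p) is triggered — the baseline figure is 450, under the 496 limit. (q), which would lift (p), is not engaged — the reportable unit count is 8, not less than 6. Exception (e) does not apply.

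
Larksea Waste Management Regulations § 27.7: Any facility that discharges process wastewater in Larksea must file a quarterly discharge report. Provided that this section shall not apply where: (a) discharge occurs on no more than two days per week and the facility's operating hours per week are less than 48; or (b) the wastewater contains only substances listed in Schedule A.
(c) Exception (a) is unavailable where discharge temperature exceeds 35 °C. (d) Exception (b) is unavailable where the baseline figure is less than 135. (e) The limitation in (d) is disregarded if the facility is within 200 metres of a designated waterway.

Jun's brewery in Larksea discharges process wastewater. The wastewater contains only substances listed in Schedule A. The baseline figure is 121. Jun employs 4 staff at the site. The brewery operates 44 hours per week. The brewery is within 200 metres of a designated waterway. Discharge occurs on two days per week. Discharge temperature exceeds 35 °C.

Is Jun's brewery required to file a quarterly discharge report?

Exception (a)'s conditions are all satisfied: discharge occurs on no more than two days per week; the facility's operating hours per week are 44, less than the 48 limit. Turning to paragraph (c): (c) operates against (a): discharge temperature exceeds 35 °C. (a) is therefore removed.
Exception (b) is satisfied on its face — the wastewater is Schedule-A-only. As to paragraphs (d)–(e): (d) is triggered (the baseline figure is 121, less than the 135 limit), but is overridden by (e): (e) is engaged — the brewery is within 200 m of a designated waterway. So (b) applies.

No — exception (b) applies; Jun's brewery is not required to file a quarterly discharge report.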